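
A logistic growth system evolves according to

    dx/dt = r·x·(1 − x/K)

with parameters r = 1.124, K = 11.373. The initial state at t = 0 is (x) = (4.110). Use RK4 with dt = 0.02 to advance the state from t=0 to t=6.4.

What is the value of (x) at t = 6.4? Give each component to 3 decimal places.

t=0.000: state=(4.110)
step 1 (dt=0.02): k1=(2.950), k2=(2.959), k3=(2.959), k4=(2.968); state += dt/6·(k1+2k2+2k3+k4)
t=0.020: state=(4.169)
t=0.040: state=(4.229)
t=0.060: state=(4.289)
continuing one RK4 step at a time; state shown every 25 steps (Δt=0.5):
t=0.500: state=(5.666)
t=1.000: state=(7.224)
t=1.500: state=(8.568)
t=2.000: state=(9.584)
t=2.500: state=(10.279)
t=3.000: state=(10.723)
t=3.500: state=(10.993)
t=4.000: state=(11.153)
t=4.500: state=(11.247)
t=5.000: state=(11.301)
t=5.500: state=(11.332)
t=6.000: state=(11.349)
t=6.400: state=(11.358)

(x) = (11.358)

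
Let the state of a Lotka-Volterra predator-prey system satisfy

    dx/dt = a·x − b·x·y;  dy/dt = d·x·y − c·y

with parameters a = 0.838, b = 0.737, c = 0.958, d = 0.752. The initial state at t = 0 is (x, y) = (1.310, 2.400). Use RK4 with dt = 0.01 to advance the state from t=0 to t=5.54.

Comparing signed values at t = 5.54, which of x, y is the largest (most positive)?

t=0.000: state=(1.310, 2.400)
step 1 (dt=0.01): k1=(-1.219, 0.065), k2=(-1.214, 0.054), k3=(-1.214, 0.054), k4=(-1.209, 0.043); state += dt/6·(k1+2k2+2k3+k4)
t=0.010: state=(1.298, 2.401)
t=0.020: state=(1.286, 2.401)
t=0.030: state=(1.274, 2.401)
continuing one RK4 step at a time; state shown every 20 steps (Δt=0.2):
t=0.200: state=(1.089, 2.372)
t=0.400: state=(0.913, 2.275)
t=0.600: state=(0.780, 2.133)
t=0.800: state=(0.682, 1.965)
t=1.000: state=(0.612, 1.787)
t=1.200: state=(0.563, 1.611)
t=1.400: state=(0.531, 1.444)
t=1.600: state=(0.514, 1.290)
t=1.800: state=(0.508, 1.150)
t=2.000: state=(0.512, 1.025)
t=2.200: state=(0.524, 0.915)
t=2.400: state=(0.546, 0.818)
t=2.600: state=(0.576, 0.735)
t=2.800: state=(0.614, 0.664)
t=3.000: state=(0.662, 0.603)
t=3.200: state=(0.719, 0.552)
t=3.400: state=(0.786, 0.510)
t=3.600: state=(0.864, 0.477)
t=3.800: state=(0.954, 0.452)
t=4.000: state=(1.057, 0.434)
t=4.200: state=(1.174, 0.423)
t=4.400: state=(1.304, 0.421)
t=4.600: state=(1.449, 0.427)
t=4.800: state=(1.607, 0.444)
t=5.000: state=(1.776, 0.473)
t=5.200: state=(1.953, 0.517)
t=5.400: state=(2.131, 0.580)
t=5.540: state=(2.250, 0.639)
compare at T: x=2.250, y=0.639

largest component: x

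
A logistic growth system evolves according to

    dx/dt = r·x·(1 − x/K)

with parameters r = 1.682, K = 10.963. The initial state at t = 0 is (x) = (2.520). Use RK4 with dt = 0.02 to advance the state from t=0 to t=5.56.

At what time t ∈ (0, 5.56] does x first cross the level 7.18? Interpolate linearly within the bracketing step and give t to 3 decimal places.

t = 1.100

t=0.000: state=(2.520)
step 1 (dt=0.02): k1=(3.264), k2=(3.294), k3=(3.294), k4=(3.324); state += dt/6·(k1+2k2+2k3+k4)
t=0.020: state=(2.586)
t=0.040: state=(2.653)
t=0.060: state=(2.721)
continuing one RK4 step at a time; state shown every 10 steps (Δt=0.2):
t=0.200: state=(3.231)
t=0.400: state=(4.046)
t=0.600: state=(4.935)
t=0.800: state=(5.855)
t=1.000: state=(6.754)
t=1.080: state=(7.097)
next step: t=1.100: state=(7.181) — x has crossed 7.18
linear interpolation between t=1.080 (7.09707) and t=1.100 (7.18084) → t≈1.100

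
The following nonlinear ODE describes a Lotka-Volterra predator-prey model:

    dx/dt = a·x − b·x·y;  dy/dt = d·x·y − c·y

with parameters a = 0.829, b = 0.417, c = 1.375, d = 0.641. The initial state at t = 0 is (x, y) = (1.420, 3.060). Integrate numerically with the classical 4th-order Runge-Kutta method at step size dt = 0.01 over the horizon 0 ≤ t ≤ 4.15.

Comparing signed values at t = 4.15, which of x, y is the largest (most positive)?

t=0.000: state=(1.420, 3.060)
step 1 (dt=0.01): k1=(-0.635, -1.422), k2=(-0.629, -1.425), k3=(-0.629, -1.425), k4=(-0.624, -1.428); state += dt/6·(k1+2k2+2k3+k4)
t=0.010: state=(1.414, 3.046)
t=0.020: state=(1.408, 3.031)
t=0.030: state=(1.401, 3.017)
continuing one RK4 step at a time; state shown every 20 steps (Δt=0.2):
t=0.200: state=(1.314, 2.768)
t=0.400: state=(1.247, 2.477)
t=0.600: state=(1.211, 2.202)
t=0.800: state=(1.202, 1.952)
t=1.000: state=(1.217, 1.731)
t=1.200: state=(1.254, 1.540)
t=1.400: state=(1.311, 1.378)
t=1.600: state=(1.387, 1.244)
t=1.800: state=(1.483, 1.136)
t=2.000: state=(1.598, 1.051)
t=2.200: state=(1.733, 0.988)
t=2.400: state=(1.887, 0.946)
t=2.600: state=(2.060, 0.925)
t=2.800: state=(2.251, 0.926)
t=3.000: state=(2.458, 0.952)
t=3.200: state=(2.674, 1.004)
t=3.400: state=(2.893, 1.090)
t=3.600: state=(3.103, 1.216)
t=3.800: state=(3.286, 1.392)
t=4.000: state=(3.422, 1.626)
t=4.150: state=(3.477, 1.844)
compare at T: x=3.477, y=1.844

largest component: x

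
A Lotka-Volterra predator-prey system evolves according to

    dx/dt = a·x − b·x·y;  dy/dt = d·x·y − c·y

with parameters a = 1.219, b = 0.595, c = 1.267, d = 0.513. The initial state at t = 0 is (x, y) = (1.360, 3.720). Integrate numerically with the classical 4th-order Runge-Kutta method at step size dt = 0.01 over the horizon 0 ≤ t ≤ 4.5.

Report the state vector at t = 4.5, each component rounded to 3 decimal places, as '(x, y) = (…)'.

t=0.000: state=(1.360, 3.720)
step 1 (dt=0.01): k1=(-1.352, -2.118), k2=(-1.337, -2.125), k3=(-1.337, -2.125), k4=(-1.322, -2.131); state += dt/6·(k1+2k2+2k3+k4)
t=0.010: state=(1.347, 3.699)
t=0.020: state=(1.334, 3.677)
t=0.030: state=(1.321, 3.656)
continuing one RK4 step at a time; state shown every 20 steps (Δt=0.2):
t=0.200: state=(1.144, 3.280)
t=0.400: state=(1.014, 2.842)
t=0.600: state=(0.946, 2.438)
t=0.800: state=(0.923, 2.082)
t=1.000: state=(0.936, 1.777)
t=1.200: state=(0.982, 1.522)
t=1.400: state=(1.060, 1.311)
t=1.600: state=(1.169, 1.141)
t=1.800: state=(1.313, 1.005)
t=2.000: state=(1.497, 0.901)
t=2.200: state=(1.724, 0.825)
t=2.400: state=(2.001, 0.774)
t=2.600: state=(2.333, 0.750)
t=2.800: state=(2.722, 0.754)
t=3.000: state=(3.170, 0.792)
t=3.200: state=(3.665, 0.872)
t=3.400: state=(4.184, 1.013)
t=3.600: state=(4.674, 1.239)
t=3.800: state=(5.049, 1.586)
t=4.000: state=(5.187, 2.087)
t=4.200: state=(4.974, 2.736)
t=4.400: state=(4.393, 3.444)
t=4.500: state=(4.004, 3.764)

(x, y) = (4.004, 3.764)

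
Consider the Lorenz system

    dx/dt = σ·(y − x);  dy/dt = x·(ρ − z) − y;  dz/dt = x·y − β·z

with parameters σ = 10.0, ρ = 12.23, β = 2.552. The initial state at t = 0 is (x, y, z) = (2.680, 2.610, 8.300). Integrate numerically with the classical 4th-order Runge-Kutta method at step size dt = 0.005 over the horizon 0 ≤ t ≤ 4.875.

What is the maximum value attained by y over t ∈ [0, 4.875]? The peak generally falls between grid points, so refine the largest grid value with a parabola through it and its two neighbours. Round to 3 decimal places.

max y = 8.193

t=0.000: state=(2.680, 2.610, 8.300)
step 1 (dt=0.005): k1=(-0.700, 7.922, -14.187), k2=(-0.484, 7.991, -14.048), k3=(-0.488, 7.992, -14.047), k4=(-0.276, 8.061, -13.907); state += dt/6·(k1+2k2+2k3+k4)
t=0.005: state=(2.678, 2.650, 8.230)
t=0.010: state=(2.677, 2.691, 8.161)
t=0.015: state=(2.679, 2.732, 8.094)
continuing one RK4 step at a time; state shown every 40 steps (Δt=0.2):
t=0.200: state=(3.822, 4.921, 6.837)
t=0.400: state=(6.626, 8.002, 9.775)
t=0.600: state=(7.126, 6.024, 14.459)
t=0.800: state=(4.312, 3.222, 12.432)
t=1.000: state=(3.453, 3.607, 9.318)
t=1.200: state=(4.608, 5.538, 8.446)
t=1.400: state=(6.536, 7.227, 11.039)
t=1.600: state=(6.306, 5.449, 13.440)
t=1.800: state=(4.514, 3.889, 11.748)
t=2.000: state=(4.173, 4.422, 9.704)
t=2.200: state=(5.235, 5.943, 9.669)
t=2.400: state=(6.318, 6.490, 11.771)
t=2.600: state=(5.698, 5.065, 12.616)
t=2.800: state=(4.649, 4.371, 11.197)
t=3.000: state=(4.711, 5.016, 10.055)
t=3.200: state=(5.572, 6.016, 10.562)
t=3.400: state=(5.993, 5.895, 11.954)
t=3.600: state=(5.352, 4.943, 11.971)
t=3.800: state=(4.824, 4.759, 10.916)
t=4.000: state=(5.086, 5.368, 10.440)
t=4.200: state=(5.666, 5.877, 11.104)
t=4.400: state=(5.697, 5.519, 11.843)
t=4.600: state=(5.205, 4.977, 11.533)
t=4.800: state=(5.008, 5.054, 10.851)
t=4.875: state=(5.079, 5.217, 10.726)
largest grid value and its neighbours: y(0.440)=8.19100, y(0.445)=8.19292, y(0.450)=8.18967
parabola through these three points peaks at t≈0.444 with y≈8.19296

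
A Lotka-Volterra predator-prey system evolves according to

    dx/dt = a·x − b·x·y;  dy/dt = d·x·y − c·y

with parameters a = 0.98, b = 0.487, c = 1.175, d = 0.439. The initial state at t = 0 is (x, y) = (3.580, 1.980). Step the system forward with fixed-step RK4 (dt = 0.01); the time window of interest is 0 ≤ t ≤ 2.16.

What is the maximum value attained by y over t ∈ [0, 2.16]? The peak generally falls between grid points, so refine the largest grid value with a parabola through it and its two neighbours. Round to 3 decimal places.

max y = 2.764

t=0.000: state=(3.580, 1.980)
step 1 (dt=0.01): k1=(0.056, 0.785), k2=(0.050, 0.787), k3=(0.049, 0.787), k4=(0.043, 0.789); state += dt/6·(k1+2k2+2k3+k4)
t=0.010: state=(3.580, 1.988)
t=0.020: state=(3.581, 1.996)
t=0.030: state=(3.581, 2.004)
continuing one RK4 step at a time; state shown every 10 steps (Δt=0.1):
t=0.100: state=(3.579, 2.060)
t=0.200: state=(3.563, 2.143)
t=0.300: state=(3.533, 2.226)
t=0.400: state=(3.490, 2.310)
t=0.500: state=(3.433, 2.391)
t=0.600: state=(3.364, 2.468)
t=0.700: state=(3.284, 2.539)
t=0.800: state=(3.196, 2.603)
t=0.900: state=(3.101, 2.657)
t=1.000: state=(3.002, 2.701)
t=1.100: state=(2.900, 2.734)
t=1.200: state=(2.798, 2.755)
t=1.300: state=(2.698, 2.764)
t=1.400: state=(2.602, 2.760)
t=1.500: state=(2.509, 2.746)
t=1.600: state=(2.423, 2.720)
t=1.700: state=(2.342, 2.685)
t=1.800: state=(2.269, 2.642)
t=1.900: state=(2.203, 2.591)
t=2.000: state=(2.145, 2.535)
t=2.100: state=(2.094, 2.473)
t=2.160: state=(2.067, 2.435)
largest grid value and its neighbours: y(1.310)=2.76381, y(1.320)=2.76390, y(1.330)=2.76386
parabola through these three points peaks at t≈1.322 with y≈2.76390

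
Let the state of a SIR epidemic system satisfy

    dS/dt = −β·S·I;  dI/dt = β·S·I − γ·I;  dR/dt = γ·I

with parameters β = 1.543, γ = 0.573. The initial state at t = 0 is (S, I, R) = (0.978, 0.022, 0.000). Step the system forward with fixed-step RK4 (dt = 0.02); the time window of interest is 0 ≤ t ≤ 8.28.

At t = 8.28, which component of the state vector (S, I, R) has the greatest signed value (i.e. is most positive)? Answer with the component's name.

largest component: R

t=0.000: state=(0.978, 0.022, 0.000)
step 1 (dt=0.02): k1=(-0.033, 0.021, 0.013), k2=(-0.033, 0.021, 0.013), k3=(-0.034, 0.021, 0.013), k4=(-0.034, 0.021, 0.013); state += dt/6·(k1+2k2+2k3+k4)
t=0.020: state=(0.977, 0.022, 0.000)
t=0.040: state=(0.977, 0.023, 0.001)
t=0.060: state=(0.976, 0.023, 0.001)
continuing one RK4 step at a time; state shown every 25 steps (Δt=0.5):
t=0.500: state=(0.957, 0.035, 0.008)
t=1.000: state=(0.925, 0.054, 0.021)
t=1.500: state=(0.879, 0.082, 0.040)
t=2.000: state=(0.814, 0.118, 0.068)
t=2.500: state=(0.731, 0.161, 0.108)
t=3.000: state=(0.635, 0.205, 0.160)
t=3.500: state=(0.534, 0.241, 0.225)
t=4.000: state=(0.439, 0.264, 0.297)
t=4.500: state=(0.357, 0.269, 0.374)
t=5.000: state=(0.291, 0.259, 0.450)
t=5.500: state=(0.240, 0.238, 0.521)
t=6.000: state=(0.202, 0.212, 0.586)
t=6.500: state=(0.173, 0.184, 0.643)
t=7.000: state=(0.152, 0.157, 0.691)
t=7.500: state=(0.136, 0.131, 0.733)
t=8.000: state=(0.124, 0.109, 0.767)
t=8.280: state=(0.119, 0.098, 0.784)
compare at T: S=0.119, I=0.098, R=0.784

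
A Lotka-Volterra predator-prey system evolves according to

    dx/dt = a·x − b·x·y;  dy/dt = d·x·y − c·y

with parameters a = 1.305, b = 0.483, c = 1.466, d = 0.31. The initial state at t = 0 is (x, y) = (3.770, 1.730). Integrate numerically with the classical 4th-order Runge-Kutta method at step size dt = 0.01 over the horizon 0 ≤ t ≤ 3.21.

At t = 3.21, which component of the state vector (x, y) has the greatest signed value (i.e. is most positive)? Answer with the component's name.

largest component: y

t=0.000: state=(3.770, 1.730)
step 1 (dt=0.01): k1=(1.770, -0.514), k2=(1.779, -0.509), k3=(1.778, -0.509), k4=(1.787, -0.503); state += dt/6·(k1+2k2+2k3+k4)
t=0.010: state=(3.788, 1.725)
t=0.020: state=(3.806, 1.720)
t=0.030: state=(3.824, 1.715)
continuing one RK4 step at a time; state shown every 20 steps (Δt=0.2):
t=0.200: state=(4.159, 1.649)
t=0.400: state=(4.613, 1.614)
t=0.600: state=(5.123, 1.628)
t=0.800: state=(5.667, 1.696)
t=1.000: state=(6.209, 1.828)
t=1.200: state=(6.693, 2.036)
t=1.400: state=(7.043, 2.326)
t=1.600: state=(7.177, 2.700)
t=1.800: state=(7.032, 3.133)
t=2.000: state=(6.602, 3.571)
t=2.200: state=(5.959, 3.935)
t=2.400: state=(5.228, 4.152)
t=2.600: state=(4.530, 4.189)
t=2.800: state=(3.943, 4.060)
t=3.000: state=(3.498, 3.811)
t=3.200: state=(3.189, 3.495)
t=3.210: state=(3.177, 3.478)
compare at T: x=3.177, y=3.478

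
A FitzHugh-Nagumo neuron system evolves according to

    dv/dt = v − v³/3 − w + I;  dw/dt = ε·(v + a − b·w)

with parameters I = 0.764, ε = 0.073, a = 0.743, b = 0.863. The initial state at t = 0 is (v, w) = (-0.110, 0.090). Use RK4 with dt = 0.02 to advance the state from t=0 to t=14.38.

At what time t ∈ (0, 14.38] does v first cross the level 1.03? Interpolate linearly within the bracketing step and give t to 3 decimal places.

t = 1.194

t=0.000: state=(-0.110, 0.090)
step 1 (dt=0.02): k1=(0.564, 0.041), k2=(0.570, 0.041), k3=(0.570, 0.041), k4=(0.575, 0.041); state += dt/6·(k1+2k2+2k3+k4)
t=0.020: state=(-0.099, 0.091)
t=0.040: state=(-0.087, 0.092)
t=0.060: state=(-0.075, 0.093)
continuing one RK4 step at a time; state shown every 25 steps (Δt=0.5):
t=0.500: state=(0.248, 0.116)
t=1.000: state=(0.787, 0.157)
t=1.180: state=(1.012, 0.177)
next step: t=1.200: state=(1.037, 0.179) — v has crossed 1.03
linear interpolation between t=1.180 (1.01214) and t=1.200 (1.03717) → t≈1.194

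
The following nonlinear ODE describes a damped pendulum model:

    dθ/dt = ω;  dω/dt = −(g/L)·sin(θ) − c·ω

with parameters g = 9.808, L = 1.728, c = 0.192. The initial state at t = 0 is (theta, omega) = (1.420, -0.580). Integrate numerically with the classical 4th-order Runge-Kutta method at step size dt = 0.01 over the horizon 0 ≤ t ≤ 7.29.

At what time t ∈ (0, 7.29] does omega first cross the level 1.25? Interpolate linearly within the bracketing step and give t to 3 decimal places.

t = 1.629

t=0.000: state=(1.420, -0.580)
step 1 (dt=0.01): k1=(-0.580, -5.500), k2=(-0.608, -5.492), k3=(-0.607, -5.492), k4=(-0.635, -5.484); state += dt/6·(k1+2k2+2k3+k4)
t=0.010: state=(1.414, -0.635)
t=0.020: state=(1.407, -0.690)
t=0.030: state=(1.400, -0.744)
continuing one RK4 step at a time; state shown every 25 steps (Δt=0.25):
t=0.250: state=(1.109, -1.879)
t=0.500: state=(0.512, -2.795)
t=0.750: state=(-0.217, -2.861)
t=1.000: state=(-0.841, -2.016)
t=1.250: state=(-1.188, -0.730)
t=1.500: state=(-1.203, 0.607)
t=1.620: state=(-1.093, 1.208)
next step: t=1.630: state=(-1.081, 1.256) — omega has crossed 1.25
linear interpolation between t=1.620 (1.20804) and t=1.630 (1.25592) → t≈1.629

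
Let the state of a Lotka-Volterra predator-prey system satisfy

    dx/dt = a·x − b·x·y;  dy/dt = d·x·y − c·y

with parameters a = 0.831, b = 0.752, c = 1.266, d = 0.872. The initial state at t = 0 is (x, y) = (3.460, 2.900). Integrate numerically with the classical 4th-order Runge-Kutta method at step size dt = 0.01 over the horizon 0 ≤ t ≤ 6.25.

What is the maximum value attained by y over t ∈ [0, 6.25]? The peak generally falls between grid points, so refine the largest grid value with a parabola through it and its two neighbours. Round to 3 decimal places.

max y = 4.167

t=0.000: state=(3.460, 2.900)
step 1 (dt=0.01): k1=(-4.670, 5.078), k2=(-4.704, 5.063), k3=(-4.704, 5.063), k4=(-4.737, 5.046); state += dt/6·(k1+2k2+2k3+k4)
t=0.010: state=(3.413, 2.951)
t=0.020: state=(3.365, 3.001)
t=0.030: state=(3.317, 3.051)
continuing one RK4 step at a time; state shown every 25 steps (Δt=0.25):
t=0.250: state=(2.220, 3.925)
t=0.500: state=(1.263, 4.146)
t=0.750: state=(0.737, 3.733)
t=1.000: state=(0.477, 3.094)
t=1.250: state=(0.348, 2.463)
t=1.500: state=(0.284, 1.921)
t=1.750: state=(0.255, 1.484)
t=2.000: state=(0.245, 1.142)
t=2.250: state=(0.250, 0.878)
t=2.500: state=(0.266, 0.677)
t=2.750: state=(0.293, 0.524)
t=3.000: state=(0.330, 0.408)
t=3.250: state=(0.380, 0.322)
t=3.500: state=(0.443, 0.256)
t=3.750: state=(0.522, 0.207)
t=4.000: state=(0.620, 0.171)
t=4.250: state=(0.741, 0.145)
t=4.500: state=(0.889, 0.126)
t=4.750: state=(1.071, 0.113)
t=5.000: state=(1.291, 0.107)
t=5.250: state=(1.558, 0.106)
t=5.500: state=(1.879, 0.112)
t=5.750: state=(2.261, 0.128)
t=6.000: state=(2.710, 0.161)
t=6.250: state=(3.219, 0.223)
largest grid value and its neighbours: y(0.430)=4.16667, y(0.440)=4.16721, y(0.450)=4.16653
parabola through these three points peaks at t≈0.439 with y≈4.16721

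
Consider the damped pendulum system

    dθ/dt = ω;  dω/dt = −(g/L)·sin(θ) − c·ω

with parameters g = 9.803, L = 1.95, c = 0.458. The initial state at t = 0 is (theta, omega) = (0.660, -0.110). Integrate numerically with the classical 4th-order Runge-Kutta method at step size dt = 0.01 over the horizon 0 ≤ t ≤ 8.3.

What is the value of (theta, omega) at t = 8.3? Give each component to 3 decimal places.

t=0.000: state=(0.660, -0.110)
step 1 (dt=0.01): k1=(-0.110, -3.032), k2=(-0.125, -3.023), k3=(-0.125, -3.022), k4=(-0.140, -3.013); state += dt/6·(k1+2k2+2k3+k4)
t=0.010: state=(0.659, -0.140)
t=0.020: state=(0.657, -0.170)
t=0.030: state=(0.655, -0.200)
continuing one RK4 step at a time; state shown every 50 steps (Δt=0.5):
t=0.500: state=(0.291, -1.185)
t=1.000: state=(-0.287, -0.894)
t=1.500: state=(-0.463, 0.215)
t=2.000: state=(-0.148, 0.891)
t=2.500: state=(0.250, 0.545)
t=3.000: state=(0.317, -0.272)
t=3.500: state=(0.054, -0.654)
t=4.000: state=(-0.209, -0.301)
t=4.500: state=(-0.209, 0.280)
t=5.000: state=(0.001, 0.463)
t=5.500: state=(0.167, 0.142)
t=6.000: state=(0.131, -0.256)
t=6.500: state=(-0.030, -0.315)
t=7.000: state=(-0.127, -0.044)
t=7.500: state=(-0.076, 0.216)
t=8.000: state=(0.041, 0.205)
t=8.300: state=(0.086, 0.084)

(theta, omega) = (0.086, 0.084)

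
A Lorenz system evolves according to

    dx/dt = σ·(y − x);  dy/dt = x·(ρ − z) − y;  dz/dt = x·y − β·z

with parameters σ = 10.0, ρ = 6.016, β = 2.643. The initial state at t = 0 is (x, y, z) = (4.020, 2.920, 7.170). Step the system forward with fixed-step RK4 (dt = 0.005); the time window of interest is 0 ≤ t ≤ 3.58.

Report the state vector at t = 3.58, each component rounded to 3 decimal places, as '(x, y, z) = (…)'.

t=0.000: state=(4.020, 2.920, 7.170)
step 1 (dt=0.005): k1=(-11.000, -7.559, -7.212), k2=(-10.914, -7.436, -7.320), k3=(-10.913, -7.436, -7.317), k4=(-10.826, -7.314, -7.422); state += dt/6·(k1+2k2+2k3+k4)
t=0.005: state=(3.965, 2.883, 7.133)
t=0.010: state=(3.912, 2.847, 7.096)
t=0.015: state=(3.859, 2.812, 7.057)
continuing one RK4 step at a time; state shown every 40 steps (Δt=0.2):
t=0.200: state=(2.572, 2.204, 5.406)
t=0.400: state=(2.325, 2.396, 4.017)
t=0.600: state=(2.727, 3.038, 3.428)
t=0.800: state=(3.482, 3.894, 3.727)
t=1.000: state=(4.191, 4.434, 4.770)
t=1.200: state=(4.303, 4.172, 5.731)
t=1.400: state=(3.827, 3.543, 5.799)
t=1.600: state=(3.361, 3.205, 5.254)
t=1.800: state=(3.230, 3.249, 4.719)
t=2.000: state=(3.390, 3.517, 4.517)
t=2.200: state=(3.667, 3.799, 4.687)
t=2.400: state=(3.854, 3.897, 5.039)
t=2.600: state=(3.833, 3.775, 5.275)
t=2.800: state=(3.675, 3.590, 5.249)
t=3.000: state=(3.541, 3.498, 5.065)
t=3.200: state=(3.514, 3.529, 4.901)
t=3.400: state=(3.581, 3.627, 4.861)
t=3.580: state=(3.662, 3.702, 4.927)

(x, y, z) = (3.662, 3.702, 4.927)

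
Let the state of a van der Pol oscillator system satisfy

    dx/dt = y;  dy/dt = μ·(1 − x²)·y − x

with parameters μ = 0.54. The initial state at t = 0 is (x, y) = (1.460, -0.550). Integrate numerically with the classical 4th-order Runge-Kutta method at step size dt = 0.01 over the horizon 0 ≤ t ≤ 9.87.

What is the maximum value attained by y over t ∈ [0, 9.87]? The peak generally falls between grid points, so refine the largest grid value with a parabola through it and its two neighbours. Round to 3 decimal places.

max y = 2.213

t=0.000: state=(1.460, -0.550)
step 1 (dt=0.01): k1=(-0.550, -1.124), k2=(-0.556, -1.120), k3=(-0.556, -1.120), k4=(-0.561, -1.116); state += dt/6·(k1+2k2+2k3+k4)
t=0.010: state=(1.454, -0.561)
t=0.020: state=(1.449, -0.572)
t=0.030: state=(1.443, -0.583)
continuing one RK4 step at a time; state shown every 50 steps (Δt=0.5):
t=0.500: state=(1.055, -1.059)
t=1.000: state=(0.396, -1.589)
t=1.500: state=(-0.524, -2.026)
t=2.000: state=(-1.461, -1.489)
t=2.500: state=(-1.881, -0.216)
t=3.000: state=(-1.770, 0.572)
t=3.500: state=(-1.361, 1.042)
t=4.000: state=(-0.723, 1.532)
t=4.500: state=(0.188, 2.100)
t=5.000: state=(1.262, 1.954)
t=5.500: state=(1.914, 0.583)
t=6.000: state=(1.925, -0.414)
t=6.500: state=(1.583, -0.916)
t=7.000: state=(1.018, -1.356)
t=7.500: state=(0.203, -1.925)
t=8.000: state=(-0.871, -2.225)
t=8.500: state=(-1.770, -1.148)
t=9.000: state=(-1.995, 0.129)
t=9.500: state=(-1.756, 0.754)
t=9.870: state=(-1.418, 1.067)
largest grid value and its neighbours: y(4.710)=2.21281, y(4.720)=2.21307, y(4.730)=2.21276
parabola through these three points peaks at t≈4.720 with y≈2.21307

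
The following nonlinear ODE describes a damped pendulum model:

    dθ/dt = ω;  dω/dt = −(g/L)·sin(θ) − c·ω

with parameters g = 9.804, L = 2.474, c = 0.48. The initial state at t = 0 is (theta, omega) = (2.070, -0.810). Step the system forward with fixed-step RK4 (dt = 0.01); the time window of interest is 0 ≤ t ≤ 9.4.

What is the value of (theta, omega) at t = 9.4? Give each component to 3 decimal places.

t=0.000: state=(2.070, -0.810)
step 1 (dt=0.01): k1=(-0.810, -3.090), k2=(-0.825, -3.091), k3=(-0.825, -3.091), k4=(-0.841, -3.091); state += dt/6·(k1+2k2+2k3+k4)
t=0.010: state=(2.062, -0.841)
t=0.020: state=(2.053, -0.872)
t=0.030: state=(2.044, -0.903)
continuing one RK4 step at a time; state shown every 50 steps (Δt=0.5):
t=0.500: state=(1.278, -2.332)
t=1.000: state=(-0.082, -2.736)
t=1.500: state=(-1.089, -1.094)
t=2.000: state=(-1.151, 0.780)
t=2.500: state=(-0.435, 1.879)
t=3.000: state=(0.452, 1.397)
t=3.500: state=(0.804, -0.023)
t=4.000: state=(0.484, -1.126)
t=4.500: state=(-0.140, -1.163)
t=5.000: state=(-0.519, -0.274)
t=5.500: state=(-0.413, 0.632)
t=6.000: state=(-0.004, 0.861)
t=6.500: state=(0.321, 0.351)
t=7.000: state=(0.320, -0.326)
t=7.500: state=(0.064, -0.603)
t=8.000: state=(-0.189, -0.336)
t=8.500: state=(-0.236, 0.144)
t=9.000: state=(-0.083, 0.406)
t=9.400: state=(0.073, 0.335)

(theta, omega) = (0.073, 0.335)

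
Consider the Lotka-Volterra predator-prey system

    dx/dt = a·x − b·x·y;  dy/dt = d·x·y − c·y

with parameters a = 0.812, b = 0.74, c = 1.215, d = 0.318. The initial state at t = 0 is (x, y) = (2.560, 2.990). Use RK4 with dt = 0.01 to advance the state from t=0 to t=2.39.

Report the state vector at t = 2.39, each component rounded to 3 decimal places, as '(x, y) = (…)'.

t=0.000: state=(2.560, 2.990)
step 1 (dt=0.01): k1=(-3.586, -1.199), k2=(-3.549, -1.213), k3=(-3.549, -1.213), k4=(-3.513, -1.227); state += dt/6·(k1+2k2+2k3+k4)
t=0.010: state=(2.525, 2.978)
t=0.020: state=(2.490, 2.965)
t=0.030: state=(2.456, 2.953)
continuing one RK4 step at a time; state shown every 10 steps (Δt=0.1):
t=0.100: state=(2.236, 2.857)
t=0.200: state=(1.974, 2.705)
t=0.300: state=(1.763, 2.542)
t=0.400: state=(1.594, 2.374)
t=0.500: state=(1.459, 2.207)
t=0.600: state=(1.353, 2.044)
t=0.700: state=(1.268, 1.887)
t=0.800: state=(1.203, 1.738)
t=0.900: state=(1.153, 1.598)
t=1.000: state=(1.117, 1.467)
t=1.100: state=(1.092, 1.346)
t=1.200: state=(1.076, 1.233)
t=1.300: state=(1.070, 1.130)
t=1.400: state=(1.071, 1.035)
t=1.500: state=(1.079, 0.949)
t=1.600: state=(1.095, 0.870)
t=1.700: state=(1.116, 0.798)
t=1.800: state=(1.144, 0.732)
t=1.900: state=(1.178, 0.673)
t=2.000: state=(1.218, 0.619)
t=2.100: state=(1.264, 0.570)
t=2.200: state=(1.317, 0.526)
t=2.300: state=(1.375, 0.486)
t=2.390: state=(1.434, 0.454)

(x, y) = (1.434, 0.454)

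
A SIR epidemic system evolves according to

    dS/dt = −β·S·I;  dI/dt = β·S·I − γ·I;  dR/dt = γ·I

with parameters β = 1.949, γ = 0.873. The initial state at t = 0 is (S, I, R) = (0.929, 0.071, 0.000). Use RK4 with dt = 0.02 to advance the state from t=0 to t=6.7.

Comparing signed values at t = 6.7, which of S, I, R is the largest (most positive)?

t=0.000: state=(0.929, 0.071, 0.000)
step 1 (dt=0.02): k1=(-0.129, 0.067, 0.062), k2=(-0.130, 0.067, 0.063), k3=(-0.130, 0.067, 0.063), k4=(-0.131, 0.067, 0.063); state += dt/6·(k1+2k2+2k3+k4)
t=0.020: state=(0.926, 0.072, 0.001)
t=0.040: state=(0.924, 0.074, 0.003)
t=0.060: state=(0.921, 0.075, 0.004)
continuing one RK4 step at a time; state shown every 25 steps (Δt=0.5):
t=0.500: state=(0.851, 0.109, 0.039)
t=1.000: state=(0.749, 0.155, 0.097)
t=1.500: state=(0.631, 0.196, 0.173)
t=2.000: state=(0.514, 0.221, 0.265)
t=2.500: state=(0.413, 0.224, 0.363)
t=3.000: state=(0.334, 0.208, 0.458)
t=3.500: state=(0.276, 0.181, 0.543)
t=4.000: state=(0.235, 0.150, 0.615)
t=4.500: state=(0.206, 0.120, 0.674)
t=5.000: state=(0.186, 0.094, 0.720)
t=5.500: state=(0.172, 0.072, 0.756)
t=6.000: state=(0.161, 0.055, 0.784)
t=6.500: state=(0.154, 0.041, 0.805)
t=6.700: state=(0.152, 0.037, 0.811)
compare at T: S=0.152, I=0.037, R=0.811

largest component: R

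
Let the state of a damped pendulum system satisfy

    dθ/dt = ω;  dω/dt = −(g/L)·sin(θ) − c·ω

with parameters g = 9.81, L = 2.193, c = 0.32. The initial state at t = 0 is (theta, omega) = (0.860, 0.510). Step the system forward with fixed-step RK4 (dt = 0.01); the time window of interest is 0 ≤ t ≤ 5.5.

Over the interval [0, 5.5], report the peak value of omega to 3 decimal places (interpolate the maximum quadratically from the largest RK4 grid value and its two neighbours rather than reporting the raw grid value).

t=0.000: state=(0.860, 0.510)
step 1 (dt=0.01): k1=(0.510, -3.553), k2=(0.492, -3.555), k3=(0.492, -3.555), k4=(0.474, -3.556); state += dt/6·(k1+2k2+2k3+k4)
t=0.010: state=(0.865, 0.474)
t=0.020: state=(0.869, 0.439)
t=0.030: state=(0.874, 0.403)
continuing one RK4 step at a time; state shown every 20 steps (Δt=0.2):
t=0.200: state=(0.891, -0.194)
t=0.400: state=(0.787, -0.832)
t=0.600: state=(0.568, -1.327)
t=0.800: state=(0.271, -1.599)
t=1.000: state=(-0.053, -1.592)
t=1.200: state=(-0.348, -1.316)
t=1.400: state=(-0.566, -0.846)
t=1.600: state=(-0.680, -0.281)
t=1.800: state=(-0.679, 0.287)
t=2.000: state=(-0.570, 0.781)
t=2.200: state=(-0.376, 1.130)
t=2.400: state=(-0.131, 1.278)
t=2.600: state=(0.120, 1.201)
t=2.800: state=(0.336, 0.926)
t=3.000: state=(0.482, 0.519)
t=3.200: state=(0.540, 0.057)
t=3.400: state=(0.506, -0.385)
t=3.600: state=(0.392, -0.741)
t=3.800: state=(0.219, -0.958)
t=4.000: state=(0.020, -1.001)
t=4.200: state=(-0.170, -0.872)
t=4.400: state=(-0.319, -0.603)
t=4.600: state=(-0.406, -0.254)
t=4.800: state=(-0.420, 0.114)
t=5.000: state=(-0.363, 0.442)
t=5.200: state=(-0.249, 0.678)
t=5.400: state=(-0.100, 0.787)
t=5.500: state=(-0.021, 0.789)
largest grid value and its neighbours: omega(2.420)=1.28062, omega(2.430)=1.28095, omega(2.440)=1.28072
parabola through these three points peaks at t≈2.431 with omega≈1.28095

max omega = 1.281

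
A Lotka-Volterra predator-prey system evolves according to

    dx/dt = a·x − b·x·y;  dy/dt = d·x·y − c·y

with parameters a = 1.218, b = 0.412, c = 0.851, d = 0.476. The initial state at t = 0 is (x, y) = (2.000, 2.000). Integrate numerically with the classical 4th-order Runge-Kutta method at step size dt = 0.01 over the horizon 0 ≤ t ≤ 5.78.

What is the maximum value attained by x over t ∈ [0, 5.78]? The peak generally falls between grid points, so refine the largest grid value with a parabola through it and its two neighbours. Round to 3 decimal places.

max x = 2.726

t=0.000: state=(2.000, 2.000)
step 1 (dt=0.01): k1=(0.788, 0.202), k2=(0.789, 0.206), k3=(0.789, 0.206), k4=(0.789, 0.210); state += dt/6·(k1+2k2+2k3+k4)
t=0.010: state=(2.008, 2.002)
t=0.020: state=(2.016, 2.004)
t=0.030: state=(2.024, 2.006)
continuing one RK4 step at a time; state shown every 20 steps (Δt=0.2):
t=0.200: state=(2.159, 2.056)
t=0.400: state=(2.318, 2.147)
t=0.600: state=(2.465, 2.274)
t=0.800: state=(2.591, 2.440)
t=1.000: state=(2.681, 2.646)
t=1.200: state=(2.724, 2.888)
t=1.400: state=(2.709, 3.157)
t=1.600: state=(2.634, 3.436)
t=1.800: state=(2.504, 3.703)
t=2.000: state=(2.332, 3.933)
t=2.200: state=(2.136, 4.104)
t=2.400: state=(1.934, 4.201)
t=2.600: state=(1.743, 4.221)
t=2.800: state=(1.573, 4.168)
t=3.000: state=(1.430, 4.055)
t=3.200: state=(1.314, 3.897)
t=3.400: state=(1.226, 3.709)
t=3.600: state=(1.162, 3.504)
t=3.800: state=(1.120, 3.294)
t=4.000: state=(1.098, 3.088)
t=4.200: state=(1.096, 2.891)
t=4.400: state=(1.110, 2.708)
t=4.600: state=(1.141, 2.542)
t=4.800: state=(1.188, 2.395)
t=5.000: state=(1.251, 2.269)
t=5.200: state=(1.329, 2.164)
t=5.400: state=(1.424, 2.080)
t=5.600: state=(1.535, 2.020)
t=5.780: state=(1.648, 1.986)
largest grid value and its neighbours: x(1.240)=2.72563, x(1.250)=2.72573, x(1.260)=2.72569
parabola through these three points peaks at t≈1.252 with x≈2.72574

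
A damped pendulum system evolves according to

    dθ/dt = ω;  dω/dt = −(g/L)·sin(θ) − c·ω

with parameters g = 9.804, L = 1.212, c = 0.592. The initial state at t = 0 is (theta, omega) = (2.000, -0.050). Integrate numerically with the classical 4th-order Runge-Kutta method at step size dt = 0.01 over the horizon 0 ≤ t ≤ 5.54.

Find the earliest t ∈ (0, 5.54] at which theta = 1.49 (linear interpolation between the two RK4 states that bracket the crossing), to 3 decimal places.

t=0.000: state=(2.000, -0.050)
step 1 (dt=0.01): k1=(-0.050, -7.326), k2=(-0.087, -7.305), k3=(-0.087, -7.306), k4=(-0.123, -7.285); state += dt/6·(k1+2k2+2k3+k4)
t=0.010: state=(1.999, -0.123)
t=0.020: state=(1.998, -0.196)
t=0.030: state=(1.995, -0.268)
continuing one RK4 step at a time; state shown every 20 steps (Δt=0.2):
t=0.200: state=(1.847, -1.463)
t=0.370: state=(1.500, -2.615)
next step: t=0.380: state=(1.473, -2.680) — theta has crossed 1.49
linear interpolation between t=0.370 (1.49990) and t=0.380 (1.47342) → t≈0.374

t = 0.374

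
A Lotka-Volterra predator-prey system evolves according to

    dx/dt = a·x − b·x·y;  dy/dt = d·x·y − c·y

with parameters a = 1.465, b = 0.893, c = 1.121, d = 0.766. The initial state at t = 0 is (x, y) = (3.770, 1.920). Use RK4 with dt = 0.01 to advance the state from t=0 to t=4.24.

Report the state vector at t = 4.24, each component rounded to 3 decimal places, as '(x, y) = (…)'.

t=0.000: state=(3.770, 1.920)
step 1 (dt=0.01): k1=(-0.941, 3.392), k2=(-0.997, 3.415), k3=(-0.997, 3.415), k4=(-1.053, 3.438); state += dt/6·(k1+2k2+2k3+k4)
t=0.010: state=(3.760, 1.954)
t=0.020: state=(3.749, 1.989)
t=0.030: state=(3.737, 2.024)
continuing one RK4 step at a time; state shown every 20 steps (Δt=0.2):
t=0.200: state=(3.361, 2.664)
t=0.400: state=(2.620, 3.375)
t=0.600: state=(1.842, 3.791)
t=0.800: state=(1.244, 3.826)
t=1.000: state=(0.858, 3.583)
t=1.200: state=(0.627, 3.203)
t=1.400: state=(0.492, 2.786)
t=1.600: state=(0.416, 2.386)
t=1.800: state=(0.376, 2.025)
t=2.000: state=(0.361, 1.712)
t=2.200: state=(0.366, 1.446)
t=2.400: state=(0.386, 1.224)
t=2.600: state=(0.423, 1.040)
t=2.800: state=(0.478, 0.891)
t=3.000: state=(0.552, 0.770)
t=3.200: state=(0.651, 0.675)
t=3.400: state=(0.779, 0.601)
t=3.600: state=(0.943, 0.548)
t=3.800: state=(1.149, 0.514)
t=4.000: state=(1.408, 0.499)
t=4.200: state=(1.726, 0.507)
t=4.240: state=(1.797, 0.511)

(x, y) = (1.797, 0.511)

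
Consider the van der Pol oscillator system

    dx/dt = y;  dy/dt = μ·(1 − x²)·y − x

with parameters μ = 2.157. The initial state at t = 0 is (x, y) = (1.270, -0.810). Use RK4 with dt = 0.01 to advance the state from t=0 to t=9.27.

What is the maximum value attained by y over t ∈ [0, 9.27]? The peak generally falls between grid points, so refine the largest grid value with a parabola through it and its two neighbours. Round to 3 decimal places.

max y = 4.009

t=0.000: state=(1.270, -0.810)
step 1 (dt=0.01): k1=(-0.810, -0.199), k2=(-0.811, -0.212), k3=(-0.811, -0.212), k4=(-0.812, -0.224); state += dt/6·(k1+2k2+2k3+k4)
t=0.010: state=(1.262, -0.812)
t=0.020: state=(1.254, -0.814)
t=0.030: state=(1.246, -0.817)
continuing one RK4 step at a time; state shown every 50 steps (Δt=0.5):
t=0.500: state=(0.786, -1.253)
t=1.000: state=(-0.240, -3.286)
t=1.500: state=(-1.895, -1.394)
t=2.000: state=(-2.000, 0.240)
t=2.500: state=(-1.851, 0.333)
t=3.000: state=(-1.670, 0.394)
t=3.500: state=(-1.450, 0.495)
t=4.000: state=(-1.157, 0.705)
t=4.500: state=(-0.683, 1.316)
t=5.000: state=(0.436, 3.549)
t=5.500: state=(1.941, 0.940)
t=6.000: state=(1.973, -0.261)
t=6.500: state=(1.819, -0.343)
t=7.000: state=(1.632, -0.409)
t=7.500: state=(1.402, -0.523)
t=8.000: state=(1.087, -0.772)
t=8.500: state=(0.548, -1.554)
t=9.000: state=(-0.793, -3.963)
t=9.270: state=(-1.729, -2.273)
largest grid value and its neighbours: y(5.120)=4.00425, y(5.130)=4.00914, y(5.140)=4.00716
parabola through these three points peaks at t≈5.132 with y≈4.00930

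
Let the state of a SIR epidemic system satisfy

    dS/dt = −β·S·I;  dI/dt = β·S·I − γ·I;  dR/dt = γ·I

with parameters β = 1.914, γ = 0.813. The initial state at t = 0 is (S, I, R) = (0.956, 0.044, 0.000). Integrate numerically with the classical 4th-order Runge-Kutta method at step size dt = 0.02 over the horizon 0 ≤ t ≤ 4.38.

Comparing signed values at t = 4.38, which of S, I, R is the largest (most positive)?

t=0.000: state=(0.956, 0.044, 0.000)
step 1 (dt=0.02): k1=(-0.081, 0.045, 0.036), k2=(-0.081, 0.045, 0.036), k3=(-0.081, 0.045, 0.036), k4=(-0.082, 0.046, 0.037); state += dt/6·(k1+2k2+2k3+k4)
t=0.020: state=(0.954, 0.045, 0.001)
t=0.040: state=(0.953, 0.046, 0.001)
t=0.060: state=(0.951, 0.047, 0.002)
continuing one RK4 step at a time; state shown every 10 steps (Δt=0.2):
t=0.200: state=(0.938, 0.054, 0.008)
t=0.400: state=(0.917, 0.065, 0.018)
t=0.600: state=(0.892, 0.078, 0.029)
t=0.800: state=(0.864, 0.093, 0.043)
t=1.000: state=(0.831, 0.110, 0.060)
t=1.200: state=(0.794, 0.127, 0.079)
t=1.400: state=(0.754, 0.145, 0.101)
t=1.600: state=(0.711, 0.163, 0.126)
t=1.800: state=(0.665, 0.181, 0.154)
t=2.000: state=(0.619, 0.196, 0.185)
t=2.200: state=(0.572, 0.210, 0.218)
t=2.400: state=(0.527, 0.220, 0.253)
t=2.600: state=(0.484, 0.227, 0.289)
t=2.800: state=(0.443, 0.230, 0.326)
t=3.000: state=(0.406, 0.230, 0.364)
t=3.200: state=(0.372, 0.227, 0.401)
t=3.400: state=(0.341, 0.221, 0.438)
t=3.600: state=(0.314, 0.213, 0.473)
t=3.800: state=(0.290, 0.203, 0.507)
t=4.000: state=(0.269, 0.192, 0.539)
t=4.200: state=(0.250, 0.180, 0.569)
t=4.380: state=(0.236, 0.170, 0.595)
compare at T: S=0.236, I=0.170, R=0.595

largest component: R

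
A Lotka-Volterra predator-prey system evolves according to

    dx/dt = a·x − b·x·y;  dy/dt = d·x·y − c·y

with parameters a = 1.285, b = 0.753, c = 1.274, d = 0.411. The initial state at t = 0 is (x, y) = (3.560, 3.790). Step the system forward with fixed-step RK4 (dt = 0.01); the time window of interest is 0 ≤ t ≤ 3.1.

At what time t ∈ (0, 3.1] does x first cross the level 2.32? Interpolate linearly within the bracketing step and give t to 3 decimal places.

t=0.000: state=(3.560, 3.790)
step 1 (dt=0.01): k1=(-5.585, 0.717), k2=(-5.551, 0.674), k3=(-5.551, 0.674), k4=(-5.516, 0.632); state += dt/6·(k1+2k2+2k3+k4)
t=0.010: state=(3.504, 3.797)
t=0.020: state=(3.450, 3.803)
t=0.030: state=(3.396, 3.808)
continuing one RK4 step at a time; state shown every 20 steps (Δt=0.2):
t=0.200: state=(2.594, 3.775)
t=0.270: state=(2.330, 3.706)
next step: t=0.280: state=(2.296, 3.694) — x has crossed 2.32
linear interpolation between t=0.270 (2.33033) and t=0.280 (2.29561) → t≈0.273

t = 0.273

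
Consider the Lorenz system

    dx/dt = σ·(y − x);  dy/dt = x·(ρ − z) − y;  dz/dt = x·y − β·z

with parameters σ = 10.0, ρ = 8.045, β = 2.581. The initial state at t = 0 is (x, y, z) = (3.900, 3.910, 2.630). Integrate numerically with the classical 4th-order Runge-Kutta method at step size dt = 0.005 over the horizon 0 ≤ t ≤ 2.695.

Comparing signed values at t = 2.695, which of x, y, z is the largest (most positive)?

t=0.000: state=(3.900, 3.910, 2.630)
step 1 (dt=0.005): k1=(0.100, 17.209, 8.461), k2=(0.528, 17.084, 8.575), k3=(0.514, 17.089, 8.577), k4=(0.929, 16.970, 8.694); state += dt/6·(k1+2k2+2k3+k4)
t=0.005: state=(3.903, 3.995, 2.673)
t=0.010: state=(3.909, 4.080, 2.717)
t=0.015: state=(3.920, 4.163, 2.762)
continuing one RK4 step at a time; state shown every 20 steps (Δt=0.1):
t=0.100: state=(4.490, 5.451, 3.765)
t=0.200: state=(5.534, 6.541, 5.611)
t=0.300: state=(6.271, 6.636, 7.860)
t=0.400: state=(6.154, 5.564, 9.484)
t=0.500: state=(5.239, 4.115, 9.754)
t=0.600: state=(4.125, 3.104, 8.993)
t=0.700: state=(3.294, 2.668, 7.864)
t=0.800: state=(2.867, 2.627, 6.777)
t=0.900: state=(2.782, 2.838, 5.906)
t=1.000: state=(2.955, 3.236, 5.326)
t=1.100: state=(3.328, 3.784, 5.086)
t=1.200: state=(3.848, 4.418, 5.232)
t=1.300: state=(4.433, 5.008, 5.778)
t=1.400: state=(4.942, 5.356, 6.632)
t=1.500: state=(5.207, 5.302, 7.538)
t=1.600: state=(5.124, 4.875, 8.159)
t=1.700: state=(4.757, 4.304, 8.301)
t=1.800: state=(4.288, 3.833, 8.023)
t=1.900: state=(3.892, 3.570, 7.518)
t=2.000: state=(3.660, 3.518, 6.975)
t=2.100: state=(3.605, 3.634, 6.525)
t=2.200: state=(3.706, 3.871, 6.246)
t=2.300: state=(3.920, 4.173, 6.178)
t=2.400: state=(4.193, 4.475, 6.324)
t=2.500: state=(4.458, 4.695, 6.643)
t=2.600: state=(4.644, 4.769, 7.042)
t=2.695: state=(4.698, 4.686, 7.380)
compare at T: x=4.698, y=4.686, z=7.380

largest component: z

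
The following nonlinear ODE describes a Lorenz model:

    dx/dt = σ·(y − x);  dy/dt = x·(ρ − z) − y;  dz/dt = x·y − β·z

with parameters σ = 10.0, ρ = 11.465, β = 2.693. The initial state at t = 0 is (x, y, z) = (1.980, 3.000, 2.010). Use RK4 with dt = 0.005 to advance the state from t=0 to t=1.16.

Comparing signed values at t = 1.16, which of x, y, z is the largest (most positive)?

t=0.000: state=(1.980, 3.000, 2.010)
step 1 (dt=0.005): k1=(10.200, 15.721, 0.527), k2=(10.338, 15.920, 0.679), k3=(10.340, 15.922, 0.680), k4=(10.479, 16.123, 0.835); state += dt/6·(k1+2k2+2k3+k4)
t=0.005: state=(2.032, 3.080, 2.013)
t=0.010: state=(2.085, 3.161, 2.018)
t=0.015: state=(2.139, 3.245, 2.025)
continuing one RK4 step at a time; state shown every 10 steps (Δt=0.05):
t=0.050: state=(2.564, 3.892, 2.123)
t=0.100: state=(3.318, 5.014, 2.469)
t=0.150: state=(4.266, 6.366, 3.170)
t=0.200: state=(5.411, 7.870, 4.391)
t=0.250: state=(6.691, 9.299, 6.288)
t=0.300: state=(7.942, 10.235, 8.881)
t=0.350: state=(8.871, 10.177, 11.839)
t=0.400: state=(9.150, 8.904, 14.433)
t=0.450: state=(8.620, 6.803, 15.911)
t=0.500: state=(7.437, 4.654, 16.056)
t=0.550: state=(5.976, 3.038, 15.224)
t=0.600: state=(4.596, 2.081, 13.925)
t=0.650: state=(3.497, 1.631, 12.513)
t=0.700: state=(2.726, 1.493, 11.159)
t=0.750: state=(2.245, 1.531, 9.926)
t=0.800: state=(1.991, 1.670, 8.832)
t=0.850: state=(1.908, 1.884, 7.880)
t=0.900: state=(1.957, 2.168, 7.069)
t=0.950: state=(2.114, 2.532, 6.402)
t=1.000: state=(2.373, 2.991, 5.884)
t=1.050: state=(2.734, 3.562, 5.534)
t=1.100: state=(3.204, 4.259, 5.380)
t=1.150: state=(3.791, 5.083, 5.468)
t=1.160: state=(3.922, 5.262, 5.519)
compare at T: x=3.922, y=5.262, z=5.519

largest component: z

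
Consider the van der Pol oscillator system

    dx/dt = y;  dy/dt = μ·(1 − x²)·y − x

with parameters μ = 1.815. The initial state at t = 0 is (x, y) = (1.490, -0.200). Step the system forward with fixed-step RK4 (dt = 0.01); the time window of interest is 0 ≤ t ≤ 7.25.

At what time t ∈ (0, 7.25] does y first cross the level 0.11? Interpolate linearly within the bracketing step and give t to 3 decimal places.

t = 2.592

t=0.000: state=(1.490, -0.200)
step 1 (dt=0.01): k1=(-0.200, -1.047), k2=(-0.205, -1.036), k3=(-0.205, -1.036), k4=(-0.210, -1.024); state += dt/6·(k1+2k2+2k3+k4)
t=0.010: state=(1.488, -0.210)
t=0.020: state=(1.486, -0.220)
t=0.030: state=(1.484, -0.230)
continuing one RK4 step at a time; state shown every 25 steps (Δt=0.25):
t=0.250: state=(1.412, -0.408)
t=0.500: state=(1.290, -0.563)
t=0.750: state=(1.129, -0.731)
t=1.000: state=(0.919, -0.968)
t=1.250: state=(0.632, -1.368)
t=1.500: state=(0.208, -2.099)
t=1.750: state=(-0.453, -3.212)
t=2.000: state=(-1.313, -3.240)
t=2.250: state=(-1.878, -1.216)
t=2.500: state=(-2.010, -0.058)
t=2.590: state=(-2.007, 0.107)
next step: t=2.600: state=(-2.006, 0.121) — y has crossed 0.11
linear interpolation between t=2.590 (0.10723) and t=2.600 (0.12103) → t≈2.592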